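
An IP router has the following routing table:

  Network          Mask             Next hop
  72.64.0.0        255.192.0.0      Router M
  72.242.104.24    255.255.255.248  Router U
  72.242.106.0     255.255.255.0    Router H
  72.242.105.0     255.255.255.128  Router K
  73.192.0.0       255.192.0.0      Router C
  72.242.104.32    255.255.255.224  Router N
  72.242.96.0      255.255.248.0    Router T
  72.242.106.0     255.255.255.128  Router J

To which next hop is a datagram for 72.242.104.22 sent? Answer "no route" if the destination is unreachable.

No entry's prefix contains 72.242.104.22; there is no default route.

no route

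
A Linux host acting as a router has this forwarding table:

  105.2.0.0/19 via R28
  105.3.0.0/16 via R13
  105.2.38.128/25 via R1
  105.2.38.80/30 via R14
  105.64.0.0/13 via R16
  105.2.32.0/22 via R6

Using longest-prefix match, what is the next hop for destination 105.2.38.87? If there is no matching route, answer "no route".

no route

No entry's prefix contains 105.2.38.87; there is no default route.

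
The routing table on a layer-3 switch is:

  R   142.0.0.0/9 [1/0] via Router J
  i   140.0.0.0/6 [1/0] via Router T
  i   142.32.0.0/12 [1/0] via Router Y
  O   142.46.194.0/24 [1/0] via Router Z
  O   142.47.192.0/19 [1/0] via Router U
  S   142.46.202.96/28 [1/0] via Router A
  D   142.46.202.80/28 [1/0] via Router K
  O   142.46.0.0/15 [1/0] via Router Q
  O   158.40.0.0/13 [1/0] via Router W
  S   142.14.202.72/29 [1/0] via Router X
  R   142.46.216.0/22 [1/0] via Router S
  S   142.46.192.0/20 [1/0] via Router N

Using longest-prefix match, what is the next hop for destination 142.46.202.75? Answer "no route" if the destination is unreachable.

Router N

Routes whose prefix contains 142.46.202.75:
  140.0.0.0/6 (140.0.0.0 - 143.255.255.255) -> Router T
  142.0.0.0/9 (142.0.0.0 - 142.127.255.255) -> Router J
  142.32.0.0/12 (142.32.0.0 - 142.47.255.255) -> Router Y
  142.46.0.0/15 (142.46.0.0 - 142.47.255.255) -> Router Q
  142.46.192.0/20 (142.46.192.0 - 142.46.207.255) -> Router N
More-specific entries that do NOT match:
  142.14.202.72/29 (142.14.202.72 - 142.14.202.79) does not contain 142.46.202.75
  142.46.202.96/28 (142.46.202.96 - 142.46.202.111) does not contain 142.46.202.75
  142.46.202.80/28 (142.46.202.80 - 142.46.202.95) does not contain 142.46.202.75
  142.46.194.0/24 (142.46.194.0 - 142.46.194.255) does not contain 142.46.202.75
  142.46.216.0/22 (142.46.216.0 - 142.46.219.255) does not contain 142.46.202.75
Longest matching prefix is /20 -> next hop Router N.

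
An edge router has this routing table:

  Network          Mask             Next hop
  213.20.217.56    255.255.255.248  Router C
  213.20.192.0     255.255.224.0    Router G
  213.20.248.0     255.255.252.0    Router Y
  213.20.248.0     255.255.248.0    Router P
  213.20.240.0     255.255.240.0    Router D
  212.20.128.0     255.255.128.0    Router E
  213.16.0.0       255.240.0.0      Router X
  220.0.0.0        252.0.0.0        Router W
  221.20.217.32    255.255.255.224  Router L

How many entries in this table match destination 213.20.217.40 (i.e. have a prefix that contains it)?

Prefixes containing 213.20.217.40:
  213.16.0.0/12 (213.16.0.0 - 213.31.255.255)
  213.20.192.0/19 (213.20.192.0 - 213.20.223.255)
Total matching entries: 2.

2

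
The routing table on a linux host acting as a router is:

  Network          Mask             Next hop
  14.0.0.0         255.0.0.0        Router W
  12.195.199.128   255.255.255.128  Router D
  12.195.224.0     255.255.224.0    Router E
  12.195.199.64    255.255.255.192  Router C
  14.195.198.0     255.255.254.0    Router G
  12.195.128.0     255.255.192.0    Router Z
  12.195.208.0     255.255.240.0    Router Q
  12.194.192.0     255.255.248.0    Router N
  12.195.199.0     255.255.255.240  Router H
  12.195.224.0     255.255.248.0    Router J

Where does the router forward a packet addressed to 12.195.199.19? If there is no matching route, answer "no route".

no route

No entry's prefix contains 12.195.199.19; there is no default route.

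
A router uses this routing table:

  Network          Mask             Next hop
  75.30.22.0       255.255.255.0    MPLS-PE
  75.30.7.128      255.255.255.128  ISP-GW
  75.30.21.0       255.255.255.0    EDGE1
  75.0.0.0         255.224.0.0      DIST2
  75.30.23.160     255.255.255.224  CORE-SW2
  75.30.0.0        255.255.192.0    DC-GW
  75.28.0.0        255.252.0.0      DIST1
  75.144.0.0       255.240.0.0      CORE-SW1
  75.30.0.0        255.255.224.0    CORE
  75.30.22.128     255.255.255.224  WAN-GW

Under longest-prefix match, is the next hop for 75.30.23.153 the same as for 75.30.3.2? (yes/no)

yes

75.30.23.153: longest match 75.30.0.0/19 -> CORE
75.30.3.2: longest match 75.30.0.0/19 -> CORE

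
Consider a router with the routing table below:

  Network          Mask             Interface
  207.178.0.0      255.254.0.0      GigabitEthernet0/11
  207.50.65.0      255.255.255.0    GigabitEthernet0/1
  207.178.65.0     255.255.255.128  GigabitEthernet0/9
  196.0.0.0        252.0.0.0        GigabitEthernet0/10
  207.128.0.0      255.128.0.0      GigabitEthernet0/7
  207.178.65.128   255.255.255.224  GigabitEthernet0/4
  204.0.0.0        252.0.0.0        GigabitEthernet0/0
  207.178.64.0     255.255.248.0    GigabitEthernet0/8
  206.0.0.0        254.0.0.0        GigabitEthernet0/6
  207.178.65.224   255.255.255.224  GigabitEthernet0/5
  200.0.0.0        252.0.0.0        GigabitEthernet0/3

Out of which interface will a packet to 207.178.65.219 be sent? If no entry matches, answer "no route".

GigabitEthernet0/8

Routes whose prefix contains 207.178.65.219:
  204.0.0.0/6 (204.0.0.0 - 207.255.255.255) -> GigabitEthernet0/0
  206.0.0.0/7 (206.0.0.0 - 207.255.255.255) -> GigabitEthernet0/6
  207.128.0.0/9 (207.128.0.0 - 207.255.255.255) -> GigabitEthernet0/7
  207.178.0.0/15 (207.178.0.0 - 207.179.255.255) -> GigabitEthernet0/11
  207.178.64.0/21 (207.178.64.0 - 207.178.71.255) -> GigabitEthernet0/8
More-specific entries that do NOT match:
  207.178.65.128/27 (207.178.65.128 - 207.178.65.159) does not contain 207.178.65.219
  207.178.65.224/27 (207.178.65.224 - 207.178.65.255) does not contain 207.178.65.219
  207.178.65.0/25 (207.178.65.0 - 207.178.65.127) does not contain 207.178.65.219
  207.50.65.0/24 (207.50.65.0 - 207.50.65.255) does not contain 207.178.65.219
Longest matching prefix is /21 -> interface GigabitEthernet0/8.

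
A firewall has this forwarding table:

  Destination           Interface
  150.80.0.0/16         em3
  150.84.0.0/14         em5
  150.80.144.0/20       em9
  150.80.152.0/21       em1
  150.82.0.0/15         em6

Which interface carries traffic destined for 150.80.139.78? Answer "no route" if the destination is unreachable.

Routes whose prefix contains 150.80.139.78:
  150.80.0.0/16 (150.80.0.0 - 150.80.255.255) -> em3
More-specific entries that do NOT match:
  150.80.152.0/21 (150.80.152.0 - 150.80.159.255) does not contain 150.80.139.78
  150.80.144.0/20 (150.80.144.0 - 150.80.159.255) does not contain 150.80.139.78
Longest matching prefix is /16 -> interface em3.

em3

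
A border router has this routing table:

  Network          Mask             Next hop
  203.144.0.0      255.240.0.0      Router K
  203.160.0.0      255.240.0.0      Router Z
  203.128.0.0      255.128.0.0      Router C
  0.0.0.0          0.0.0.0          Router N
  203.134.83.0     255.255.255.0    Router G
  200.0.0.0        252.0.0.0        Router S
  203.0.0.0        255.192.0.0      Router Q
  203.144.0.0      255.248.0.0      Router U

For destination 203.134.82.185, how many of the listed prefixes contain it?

3

Prefixes containing 203.134.82.185:
  0.0.0.0/0 (default, matches everything)
  200.0.0.0/6 (200.0.0.0 - 203.255.255.255)
  203.128.0.0/9 (203.128.0.0 - 203.255.255.255)
Total matching entries: 3.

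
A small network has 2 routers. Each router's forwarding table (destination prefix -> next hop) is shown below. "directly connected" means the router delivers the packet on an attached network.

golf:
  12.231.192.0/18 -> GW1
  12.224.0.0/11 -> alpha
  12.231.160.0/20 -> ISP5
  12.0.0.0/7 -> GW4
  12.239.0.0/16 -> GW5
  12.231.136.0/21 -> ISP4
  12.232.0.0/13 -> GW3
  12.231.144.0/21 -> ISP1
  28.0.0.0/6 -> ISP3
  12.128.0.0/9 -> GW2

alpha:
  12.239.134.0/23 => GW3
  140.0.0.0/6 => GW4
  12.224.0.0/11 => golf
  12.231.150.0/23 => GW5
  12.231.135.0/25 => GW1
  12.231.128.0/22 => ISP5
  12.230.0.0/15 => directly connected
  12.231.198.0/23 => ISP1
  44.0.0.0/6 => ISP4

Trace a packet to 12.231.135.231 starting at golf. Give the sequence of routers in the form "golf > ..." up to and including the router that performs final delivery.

At golf: longest match for 12.231.135.231 is 12.224.0.0/11 -> alpha
At alpha: longest match for 12.231.135.231 is 12.230.0.0/15 -> directly connected

golf > alpha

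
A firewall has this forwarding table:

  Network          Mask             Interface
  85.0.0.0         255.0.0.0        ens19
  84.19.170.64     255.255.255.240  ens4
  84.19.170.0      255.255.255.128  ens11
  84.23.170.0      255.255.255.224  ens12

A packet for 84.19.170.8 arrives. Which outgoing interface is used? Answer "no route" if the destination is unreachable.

ens11

Routes whose prefix contains 84.19.170.8:
  84.19.170.0/25 (84.19.170.0 - 84.19.170.127) -> ens11
More-specific entries that do NOT match:
  84.19.170.64/28 (84.19.170.64 - 84.19.170.79) does not contain 84.19.170.8
  84.23.170.0/27 (84.23.170.0 - 84.23.170.31) does not contain 84.19.170.8
Longest matching prefix is /25 -> interface ens11.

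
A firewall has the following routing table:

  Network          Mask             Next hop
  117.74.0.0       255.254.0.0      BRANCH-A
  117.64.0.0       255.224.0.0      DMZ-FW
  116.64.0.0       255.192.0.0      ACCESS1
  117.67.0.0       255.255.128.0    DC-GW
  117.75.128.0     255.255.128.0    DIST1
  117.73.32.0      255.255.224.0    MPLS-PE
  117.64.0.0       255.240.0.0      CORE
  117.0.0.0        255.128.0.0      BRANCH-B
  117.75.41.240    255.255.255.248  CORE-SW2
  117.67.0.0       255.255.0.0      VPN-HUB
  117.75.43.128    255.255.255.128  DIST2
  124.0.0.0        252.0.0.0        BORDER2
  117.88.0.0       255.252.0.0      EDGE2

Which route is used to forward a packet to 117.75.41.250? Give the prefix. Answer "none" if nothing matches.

Entries matching 117.75.41.250:
  117.0.0.0/9 (117.0.0.0 - 117.127.255.255)
  117.64.0.0/11 (117.64.0.0 - 117.95.255.255)
  117.64.0.0/12 (117.64.0.0 - 117.79.255.255)
  117.74.0.0/15 (117.74.0.0 - 117.75.255.255)
Most specific is 117.74.0.0/15.

117.74.0.0/15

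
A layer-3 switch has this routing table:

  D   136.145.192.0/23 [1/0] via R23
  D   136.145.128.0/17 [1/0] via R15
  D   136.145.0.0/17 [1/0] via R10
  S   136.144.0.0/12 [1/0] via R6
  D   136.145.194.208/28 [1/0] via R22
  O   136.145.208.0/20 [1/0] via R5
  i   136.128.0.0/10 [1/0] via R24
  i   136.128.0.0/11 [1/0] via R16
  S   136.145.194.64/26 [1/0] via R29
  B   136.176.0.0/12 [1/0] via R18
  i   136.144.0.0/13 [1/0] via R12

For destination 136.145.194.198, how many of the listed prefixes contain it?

5

Prefixes containing 136.145.194.198:
  136.128.0.0/10 (136.128.0.0 - 136.191.255.255)
  136.128.0.0/11 (136.128.0.0 - 136.159.255.255)
  136.144.0.0/12 (136.144.0.0 - 136.159.255.255)
  136.144.0.0/13 (136.144.0.0 - 136.151.255.255)
  136.145.128.0/17 (136.145.128.0 - 136.145.255.255)
Total matching entries: 5.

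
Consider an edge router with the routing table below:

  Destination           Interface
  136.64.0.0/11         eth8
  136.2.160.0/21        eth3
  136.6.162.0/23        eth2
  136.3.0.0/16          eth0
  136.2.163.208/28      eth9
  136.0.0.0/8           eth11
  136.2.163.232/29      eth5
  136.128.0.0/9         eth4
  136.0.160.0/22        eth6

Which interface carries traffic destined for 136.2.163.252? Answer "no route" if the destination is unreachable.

Routes whose prefix contains 136.2.163.252:
  136.0.0.0/8 (136.0.0.0 - 136.255.255.255) -> eth11
  136.2.160.0/21 (136.2.160.0 - 136.2.167.255) -> eth3
More-specific entries that do NOT match:
  136.2.163.232/29 (136.2.163.232 - 136.2.163.239) does not contain 136.2.163.252
  136.2.163.208/28 (136.2.163.208 - 136.2.163.223) does not contain 136.2.163.252
  136.6.162.0/23 (136.6.162.0 - 136.6.163.255) does not contain 136.2.163.252
  136.0.160.0/22 (136.0.160.0 - 136.0.163.255) does not contain 136.2.163.252
Longest matching prefix is /21 -> interface eth3.

eth3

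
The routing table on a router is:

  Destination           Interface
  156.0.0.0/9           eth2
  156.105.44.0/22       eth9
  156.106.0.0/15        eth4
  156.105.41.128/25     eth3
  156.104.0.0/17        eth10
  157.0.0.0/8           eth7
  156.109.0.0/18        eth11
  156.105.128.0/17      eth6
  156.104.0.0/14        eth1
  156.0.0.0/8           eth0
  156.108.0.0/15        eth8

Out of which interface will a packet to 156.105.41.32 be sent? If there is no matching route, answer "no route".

Routes whose prefix contains 156.105.41.32:
  156.0.0.0/8 (156.0.0.0 - 156.255.255.255) -> eth0
  156.0.0.0/9 (156.0.0.0 - 156.127.255.255) -> eth2
  156.104.0.0/14 (156.104.0.0 - 156.107.255.255) -> eth1
More-specific entries that do NOT match:
  156.105.41.128/25 (156.105.41.128 - 156.105.41.255) does not contain 156.105.41.32
  156.105.44.0/22 (156.105.44.0 - 156.105.47.255) does not contain 156.105.41.32
  156.109.0.0/18 (156.109.0.0 - 156.109.63.255) does not contain 156.105.41.32
  156.104.0.0/17 (156.104.0.0 - 156.104.127.255) does not contain 156.105.41.32
  156.105.128.0/17 (156.105.128.0 - 156.105.255.255) does not contain 156.105.41.32
  156.106.0.0/15 (156.106.0.0 - 156.107.255.255) does not contain 156.105.41.32
  156.108.0.0/15 (156.108.0.0 - 156.109.255.255) does not contain 156.105.41.32
Longest matching prefix is /14 -> interface eth1.

eth1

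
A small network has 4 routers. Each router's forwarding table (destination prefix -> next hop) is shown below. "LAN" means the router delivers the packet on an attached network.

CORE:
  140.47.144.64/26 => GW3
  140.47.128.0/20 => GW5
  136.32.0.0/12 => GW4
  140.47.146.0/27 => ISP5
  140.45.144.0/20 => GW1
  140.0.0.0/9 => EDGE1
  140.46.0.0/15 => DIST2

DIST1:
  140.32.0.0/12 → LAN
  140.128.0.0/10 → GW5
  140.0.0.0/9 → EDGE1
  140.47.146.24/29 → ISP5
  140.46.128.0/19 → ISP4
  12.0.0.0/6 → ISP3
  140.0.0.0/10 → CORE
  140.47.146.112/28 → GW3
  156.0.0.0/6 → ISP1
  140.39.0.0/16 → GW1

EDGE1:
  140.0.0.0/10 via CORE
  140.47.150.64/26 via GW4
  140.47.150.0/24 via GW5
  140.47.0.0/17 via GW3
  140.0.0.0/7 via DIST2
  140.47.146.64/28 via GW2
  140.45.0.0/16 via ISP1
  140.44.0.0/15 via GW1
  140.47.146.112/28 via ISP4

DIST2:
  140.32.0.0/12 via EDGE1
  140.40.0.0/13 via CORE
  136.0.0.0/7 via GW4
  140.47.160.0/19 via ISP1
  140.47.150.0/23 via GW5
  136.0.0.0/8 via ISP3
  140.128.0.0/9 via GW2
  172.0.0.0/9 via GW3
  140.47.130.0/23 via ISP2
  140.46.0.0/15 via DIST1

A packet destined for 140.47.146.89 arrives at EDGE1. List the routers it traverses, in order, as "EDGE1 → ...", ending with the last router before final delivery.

At EDGE1: longest match for 140.47.146.89 is 140.0.0.0/10 -> CORE
At CORE: longest match for 140.47.146.89 is 140.46.0.0/15 -> DIST2
At DIST2: longest match for 140.47.146.89 is 140.46.0.0/15 -> DIST1
At DIST1: longest match for 140.47.146.89 is 140.32.0.0/12 -> LAN

EDGE1 → CORE → DIST2 → DIST1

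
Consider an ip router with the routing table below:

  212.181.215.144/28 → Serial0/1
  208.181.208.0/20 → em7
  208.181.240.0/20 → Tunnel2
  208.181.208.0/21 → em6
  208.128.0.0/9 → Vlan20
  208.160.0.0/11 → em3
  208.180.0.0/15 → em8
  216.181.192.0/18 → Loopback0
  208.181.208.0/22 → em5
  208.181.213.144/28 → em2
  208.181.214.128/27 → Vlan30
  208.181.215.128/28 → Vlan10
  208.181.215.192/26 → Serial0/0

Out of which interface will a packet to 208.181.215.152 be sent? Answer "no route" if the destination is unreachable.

Routes whose prefix contains 208.181.215.152:
  208.128.0.0/9 (208.128.0.0 - 208.255.255.255) -> Vlan20
  208.160.0.0/11 (208.160.0.0 - 208.191.255.255) -> em3
  208.180.0.0/15 (208.180.0.0 - 208.181.255.255) -> em8
  208.181.208.0/20 (208.181.208.0 - 208.181.223.255) -> em7
  208.181.208.0/21 (208.181.208.0 - 208.181.215.255) -> em6
More-specific entries that do NOT match:
  212.181.215.144/28 (212.181.215.144 - 212.181.215.159) does not contain 208.181.215.152
  208.181.213.144/28 (208.181.213.144 - 208.181.213.159) does not contain 208.181.215.152
  208.181.215.128/28 (208.181.215.128 - 208.181.215.143) does not contain 208.181.215.152
  208.181.214.128/27 (208.181.214.128 - 208.181.214.159) does not contain 208.181.215.152
  208.181.215.192/26 (208.181.215.192 - 208.181.215.255) does not contain 208.181.215.152
  208.181.208.0/22 (208.181.208.0 - 208.181.211.255) does not contain 208.181.215.152
Longest matching prefix is /21 -> interface em6.

em6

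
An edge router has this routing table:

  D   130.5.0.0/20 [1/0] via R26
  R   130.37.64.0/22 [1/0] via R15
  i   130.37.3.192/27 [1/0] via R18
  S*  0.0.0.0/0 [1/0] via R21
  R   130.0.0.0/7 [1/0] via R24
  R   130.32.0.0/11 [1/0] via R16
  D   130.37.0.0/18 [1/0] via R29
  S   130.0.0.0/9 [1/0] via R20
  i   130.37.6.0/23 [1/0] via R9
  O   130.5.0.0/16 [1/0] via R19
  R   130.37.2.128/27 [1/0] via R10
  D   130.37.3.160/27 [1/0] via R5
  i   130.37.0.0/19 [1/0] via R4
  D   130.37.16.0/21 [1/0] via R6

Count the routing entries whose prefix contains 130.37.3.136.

Prefixes containing 130.37.3.136:
  0.0.0.0/0 (default, matches everything)
  130.0.0.0/7 (130.0.0.0 - 131.255.255.255)
  130.0.0.0/9 (130.0.0.0 - 130.127.255.255)
  130.32.0.0/11 (130.32.0.0 - 130.63.255.255)
  130.37.0.0/18 (130.37.0.0 - 130.37.63.255)
  130.37.0.0/19 (130.37.0.0 - 130.37.31.255)
Total matching entries: 6.

6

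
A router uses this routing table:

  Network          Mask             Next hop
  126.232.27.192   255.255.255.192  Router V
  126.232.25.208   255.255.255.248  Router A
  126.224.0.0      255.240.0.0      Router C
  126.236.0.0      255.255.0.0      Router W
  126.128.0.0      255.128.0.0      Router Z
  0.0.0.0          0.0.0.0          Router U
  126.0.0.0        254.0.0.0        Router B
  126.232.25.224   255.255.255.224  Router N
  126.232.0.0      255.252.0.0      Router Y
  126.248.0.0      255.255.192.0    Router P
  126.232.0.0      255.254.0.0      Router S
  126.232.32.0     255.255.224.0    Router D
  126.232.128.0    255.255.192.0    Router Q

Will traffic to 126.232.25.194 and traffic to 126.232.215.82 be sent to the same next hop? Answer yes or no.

126.232.25.194: longest match 126.232.0.0/15 -> Router S
126.232.215.82: longest match 126.232.0.0/15 -> Router S

yes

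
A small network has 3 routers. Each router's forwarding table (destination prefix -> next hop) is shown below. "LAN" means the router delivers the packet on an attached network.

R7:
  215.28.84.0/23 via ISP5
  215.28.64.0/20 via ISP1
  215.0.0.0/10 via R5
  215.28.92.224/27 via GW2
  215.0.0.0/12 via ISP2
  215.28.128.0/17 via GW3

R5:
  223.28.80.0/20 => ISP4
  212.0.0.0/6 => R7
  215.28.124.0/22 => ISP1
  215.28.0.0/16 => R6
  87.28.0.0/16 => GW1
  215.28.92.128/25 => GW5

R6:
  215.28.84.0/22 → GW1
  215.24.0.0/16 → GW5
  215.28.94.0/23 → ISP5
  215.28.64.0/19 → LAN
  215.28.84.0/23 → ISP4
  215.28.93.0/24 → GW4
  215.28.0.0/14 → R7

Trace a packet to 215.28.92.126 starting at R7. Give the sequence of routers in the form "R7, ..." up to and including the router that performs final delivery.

At R7: longest match for 215.28.92.126 is 215.0.0.0/10 -> R5
At R5: longest match for 215.28.92.126 is 215.28.0.0/16 -> R6
At R6: longest match for 215.28.92.126 is 215.28.64.0/19 -> LAN

R7, R5, R6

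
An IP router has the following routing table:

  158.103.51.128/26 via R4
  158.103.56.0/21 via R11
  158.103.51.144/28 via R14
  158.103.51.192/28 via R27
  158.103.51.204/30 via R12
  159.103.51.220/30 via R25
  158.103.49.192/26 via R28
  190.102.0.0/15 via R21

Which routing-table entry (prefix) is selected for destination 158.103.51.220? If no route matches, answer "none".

none

158.103.51.220 is outside every listed prefix and there is no default route.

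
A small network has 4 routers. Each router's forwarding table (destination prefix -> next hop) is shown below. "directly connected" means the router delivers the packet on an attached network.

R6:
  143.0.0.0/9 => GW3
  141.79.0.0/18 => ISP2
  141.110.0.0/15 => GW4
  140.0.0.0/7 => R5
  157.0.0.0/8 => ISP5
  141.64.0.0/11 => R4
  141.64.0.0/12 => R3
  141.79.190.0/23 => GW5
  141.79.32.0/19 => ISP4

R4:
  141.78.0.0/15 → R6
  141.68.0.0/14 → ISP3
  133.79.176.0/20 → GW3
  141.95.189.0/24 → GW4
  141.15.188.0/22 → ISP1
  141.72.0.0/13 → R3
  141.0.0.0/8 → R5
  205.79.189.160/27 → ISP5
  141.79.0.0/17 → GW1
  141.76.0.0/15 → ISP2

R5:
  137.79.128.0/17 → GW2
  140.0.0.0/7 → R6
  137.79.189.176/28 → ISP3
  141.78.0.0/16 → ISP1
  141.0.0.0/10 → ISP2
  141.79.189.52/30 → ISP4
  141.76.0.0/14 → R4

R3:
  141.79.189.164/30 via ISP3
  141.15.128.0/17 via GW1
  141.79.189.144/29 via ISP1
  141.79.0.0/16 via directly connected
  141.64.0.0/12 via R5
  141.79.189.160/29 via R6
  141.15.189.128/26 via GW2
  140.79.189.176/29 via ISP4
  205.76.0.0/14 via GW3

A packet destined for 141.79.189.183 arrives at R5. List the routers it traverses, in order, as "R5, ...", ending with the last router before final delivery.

R5, R4, R6, R3

At R5: longest match for 141.79.189.183 is 141.76.0.0/14 -> R4
At R4: longest match for 141.79.189.183 is 141.78.0.0/15 -> R6
At R6: longest match for 141.79.189.183 is 141.64.0.0/12 -> R3
At R3: longest match for 141.79.189.183 is 141.79.0.0/16 -> directly connected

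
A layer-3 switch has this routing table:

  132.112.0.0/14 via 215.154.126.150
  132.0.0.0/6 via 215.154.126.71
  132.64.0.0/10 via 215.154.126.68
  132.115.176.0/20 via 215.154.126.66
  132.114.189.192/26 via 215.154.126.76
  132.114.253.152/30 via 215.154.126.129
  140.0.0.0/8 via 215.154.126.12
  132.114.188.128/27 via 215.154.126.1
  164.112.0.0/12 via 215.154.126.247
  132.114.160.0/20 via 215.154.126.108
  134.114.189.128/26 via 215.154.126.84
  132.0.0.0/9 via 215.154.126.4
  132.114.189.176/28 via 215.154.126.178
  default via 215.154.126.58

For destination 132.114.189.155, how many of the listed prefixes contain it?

5

Prefixes containing 132.114.189.155:
  0.0.0.0/0 (default, matches everything)
  132.0.0.0/6 (132.0.0.0 - 135.255.255.255)
  132.0.0.0/9 (132.0.0.0 - 132.127.255.255)
  132.64.0.0/10 (132.64.0.0 - 132.127.255.255)
  132.112.0.0/14 (132.112.0.0 - 132.115.255.255)
Total matching entries: 5.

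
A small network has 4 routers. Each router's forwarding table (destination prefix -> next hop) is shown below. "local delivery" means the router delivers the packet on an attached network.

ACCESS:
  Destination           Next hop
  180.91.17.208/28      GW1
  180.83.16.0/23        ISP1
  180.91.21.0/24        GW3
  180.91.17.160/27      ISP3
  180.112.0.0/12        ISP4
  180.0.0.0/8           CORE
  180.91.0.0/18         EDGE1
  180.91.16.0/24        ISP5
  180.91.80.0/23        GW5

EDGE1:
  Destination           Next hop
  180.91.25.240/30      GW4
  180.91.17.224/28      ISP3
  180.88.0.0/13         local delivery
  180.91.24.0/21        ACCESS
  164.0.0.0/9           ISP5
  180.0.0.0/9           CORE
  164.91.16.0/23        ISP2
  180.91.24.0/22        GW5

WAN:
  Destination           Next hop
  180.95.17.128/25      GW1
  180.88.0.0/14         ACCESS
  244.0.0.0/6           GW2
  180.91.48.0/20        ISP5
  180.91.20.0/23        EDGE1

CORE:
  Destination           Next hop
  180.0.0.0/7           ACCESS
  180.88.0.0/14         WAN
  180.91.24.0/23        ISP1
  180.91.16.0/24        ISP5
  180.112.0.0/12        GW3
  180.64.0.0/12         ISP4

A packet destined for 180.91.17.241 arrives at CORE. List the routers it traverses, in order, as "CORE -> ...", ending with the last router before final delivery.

CORE -> WAN -> ACCESS -> EDGE1

At CORE: longest match for 180.91.17.241 is 180.88.0.0/14 -> WAN
At WAN: longest match for 180.91.17.241 is 180.88.0.0/14 -> ACCESS
At ACCESS: longest match for 180.91.17.241 is 180.91.0.0/18 -> EDGE1
At EDGE1: longest match for 180.91.17.241 is 180.88.0.0/13 -> local delivery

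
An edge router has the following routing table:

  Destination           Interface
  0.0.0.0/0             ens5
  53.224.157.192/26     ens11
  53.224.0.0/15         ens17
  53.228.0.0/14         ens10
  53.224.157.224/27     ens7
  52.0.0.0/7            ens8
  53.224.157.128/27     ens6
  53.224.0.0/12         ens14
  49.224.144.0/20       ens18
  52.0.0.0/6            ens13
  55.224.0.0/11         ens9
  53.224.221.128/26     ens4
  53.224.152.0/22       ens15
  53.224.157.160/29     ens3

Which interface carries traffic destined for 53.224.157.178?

Routes whose prefix contains 53.224.157.178:
  0.0.0.0/0 (default, matches everything) -> ens5
  52.0.0.0/6 (52.0.0.0 - 55.255.255.255) -> ens13
  52.0.0.0/7 (52.0.0.0 - 53.255.255.255) -> ens8
  53.224.0.0/12 (53.224.0.0 - 53.239.255.255) -> ens14
  53.224.0.0/15 (53.224.0.0 - 53.225.255.255) -> ens17
More-specific entries that do NOT match:
  53.224.157.160/29 (53.224.157.160 - 53.224.157.167) does not contain 53.224.157.178
  53.224.157.224/27 (53.224.157.224 - 53.224.157.255) does not contain 53.224.157.178
  53.224.157.128/27 (53.224.157.128 - 53.224.157.159) does not contain 53.224.157.178
  53.224.157.192/26 (53.224.157.192 - 53.224.157.255) does not contain 53.224.157.178
  53.224.221.128/26 (53.224.221.128 - 53.224.221.191) does not contain 53.224.157.178
  53.224.152.0/22 (53.224.152.0 - 53.224.155.255) does not contain 53.224.157.178
  49.224.144.0/20 (49.224.144.0 - 49.224.159.255) does not contain 53.224.157.178
Longest matching prefix is /15 -> interface ens17.

ens17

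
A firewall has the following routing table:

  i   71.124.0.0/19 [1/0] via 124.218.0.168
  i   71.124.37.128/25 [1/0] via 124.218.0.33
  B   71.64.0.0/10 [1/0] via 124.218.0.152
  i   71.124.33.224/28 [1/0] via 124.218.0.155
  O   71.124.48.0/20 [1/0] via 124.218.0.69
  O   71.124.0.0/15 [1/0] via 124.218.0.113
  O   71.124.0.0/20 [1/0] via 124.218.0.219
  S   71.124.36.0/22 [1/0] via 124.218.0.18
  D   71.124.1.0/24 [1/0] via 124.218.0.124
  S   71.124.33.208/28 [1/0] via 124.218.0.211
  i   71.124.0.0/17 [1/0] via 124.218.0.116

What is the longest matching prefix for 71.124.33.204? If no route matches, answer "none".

Entries matching 71.124.33.204:
  71.64.0.0/10 (71.64.0.0 - 71.127.255.255)
  71.124.0.0/15 (71.124.0.0 - 71.125.255.255)
  71.124.0.0/17 (71.124.0.0 - 71.124.127.255)
Most specific is 71.124.0.0/17.

71.124.0.0/17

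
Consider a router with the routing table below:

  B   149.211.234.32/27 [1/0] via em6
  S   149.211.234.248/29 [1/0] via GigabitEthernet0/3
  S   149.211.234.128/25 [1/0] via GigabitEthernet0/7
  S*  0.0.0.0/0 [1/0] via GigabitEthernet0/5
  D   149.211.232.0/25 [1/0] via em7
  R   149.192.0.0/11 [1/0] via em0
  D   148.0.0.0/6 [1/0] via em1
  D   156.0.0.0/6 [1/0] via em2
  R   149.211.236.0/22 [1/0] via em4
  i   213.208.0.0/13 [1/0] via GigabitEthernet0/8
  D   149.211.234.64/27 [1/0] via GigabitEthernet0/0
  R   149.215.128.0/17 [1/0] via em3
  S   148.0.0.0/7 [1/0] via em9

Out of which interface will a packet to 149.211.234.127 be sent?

em0

Routes whose prefix contains 149.211.234.127:
  0.0.0.0/0 (default, matches everything) -> GigabitEthernet0/5
  148.0.0.0/6 (148.0.0.0 - 151.255.255.255) -> em1
  148.0.0.0/7 (148.0.0.0 - 149.255.255.255) -> em9
  149.192.0.0/11 (149.192.0.0 - 149.223.255.255) -> em0
More-specific entries that do NOT match:
  149.211.234.248/29 (149.211.234.248 - 149.211.234.255) does not contain 149.211.234.127
  149.211.234.32/27 (149.211.234.32 - 149.211.234.63) does not contain 149.211.234.127
  149.211.234.64/27 (149.211.234.64 - 149.211.234.95) does not contain 149.211.234.127
  149.211.234.128/25 (149.211.234.128 - 149.211.234.255) does not contain 149.211.234.127
  149.211.232.0/25 (149.211.232.0 - 149.211.232.127) does not contain 149.211.234.127
  149.211.236.0/22 (149.211.236.0 - 149.211.239.255) does not contain 149.211.234.127
  149.215.128.0/17 (149.215.128.0 - 149.215.255.255) does not contain 149.211.234.127
  213.208.0.0/13 (213.208.0.0 - 213.215.255.255) does not contain 149.211.234.127
Longest matching prefix is /11 -> interface em0.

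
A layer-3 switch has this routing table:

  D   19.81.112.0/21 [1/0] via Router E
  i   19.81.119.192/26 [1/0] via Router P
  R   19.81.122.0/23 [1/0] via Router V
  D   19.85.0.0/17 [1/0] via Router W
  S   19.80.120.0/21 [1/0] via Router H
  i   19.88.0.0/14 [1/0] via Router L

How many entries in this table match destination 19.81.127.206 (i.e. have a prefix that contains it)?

No listed prefix contains 19.81.127.206.
Total matching entries: 0.

0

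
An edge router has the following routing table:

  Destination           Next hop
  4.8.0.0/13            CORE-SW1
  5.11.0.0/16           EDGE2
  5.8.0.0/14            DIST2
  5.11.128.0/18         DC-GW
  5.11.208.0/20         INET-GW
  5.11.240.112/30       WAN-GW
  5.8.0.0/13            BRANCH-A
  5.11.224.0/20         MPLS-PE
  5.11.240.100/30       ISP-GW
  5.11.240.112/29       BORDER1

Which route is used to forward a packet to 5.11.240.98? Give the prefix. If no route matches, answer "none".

Entries matching 5.11.240.98:
  5.8.0.0/13 (5.8.0.0 - 5.15.255.255)
  5.8.0.0/14 (5.8.0.0 - 5.11.255.255)
  5.11.0.0/16 (5.11.0.0 - 5.11.255.255)
Most specific is 5.11.0.0/16.

5.11.0.0/16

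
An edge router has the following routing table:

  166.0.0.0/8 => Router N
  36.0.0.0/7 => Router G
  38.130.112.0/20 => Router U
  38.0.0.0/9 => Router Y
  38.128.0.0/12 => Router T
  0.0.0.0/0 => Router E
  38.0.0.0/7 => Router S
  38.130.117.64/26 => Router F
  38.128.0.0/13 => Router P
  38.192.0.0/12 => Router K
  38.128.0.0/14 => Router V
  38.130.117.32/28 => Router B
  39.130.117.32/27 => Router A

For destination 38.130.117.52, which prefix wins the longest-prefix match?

38.130.112.0/20

Entries matching 38.130.117.52:
  0.0.0.0/0 (default, matches everything)
  38.0.0.0/7 (38.0.0.0 - 39.255.255.255)
  38.128.0.0/12 (38.128.0.0 - 38.143.255.255)
  38.128.0.0/13 (38.128.0.0 - 38.135.255.255)
  38.128.0.0/14 (38.128.0.0 - 38.131.255.255)
  38.130.112.0/20 (38.130.112.0 - 38.130.127.255)
Most specific is 38.130.112.0/20.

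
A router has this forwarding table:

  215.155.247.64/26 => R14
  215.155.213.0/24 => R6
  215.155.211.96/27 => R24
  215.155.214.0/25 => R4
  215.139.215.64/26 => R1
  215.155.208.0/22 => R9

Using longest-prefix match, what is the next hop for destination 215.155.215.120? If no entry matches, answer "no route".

no route

No entry's prefix contains 215.155.215.120; there is no default route.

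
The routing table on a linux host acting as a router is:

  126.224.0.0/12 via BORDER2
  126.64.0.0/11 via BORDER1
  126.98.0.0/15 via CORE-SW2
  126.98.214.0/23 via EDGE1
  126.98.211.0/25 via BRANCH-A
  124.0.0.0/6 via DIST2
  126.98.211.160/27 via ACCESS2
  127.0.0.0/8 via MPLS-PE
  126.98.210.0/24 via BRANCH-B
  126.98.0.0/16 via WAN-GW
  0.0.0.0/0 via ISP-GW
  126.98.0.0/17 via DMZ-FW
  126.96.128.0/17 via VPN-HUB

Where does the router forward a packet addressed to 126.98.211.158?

WAN-GW

Routes whose prefix contains 126.98.211.158:
  0.0.0.0/0 (default, matches everything) -> ISP-GW
  124.0.0.0/6 (124.0.0.0 - 127.255.255.255) -> DIST2
  126.98.0.0/15 (126.98.0.0 - 126.99.255.255) -> CORE-SW2
  126.98.0.0/16 (126.98.0.0 - 126.98.255.255) -> WAN-GW
More-specific entries that do NOT match:
  126.98.211.160/27 (126.98.211.160 - 126.98.211.191) does not contain 126.98.211.158
  126.98.211.0/25 (126.98.211.0 - 126.98.211.127) does not contain 126.98.211.158
  126.98.210.0/24 (126.98.210.0 - 126.98.210.255) does not contain 126.98.211.158
  126.98.214.0/23 (126.98.214.0 - 126.98.215.255) does not contain 126.98.211.158
  126.98.0.0/17 (126.98.0.0 - 126.98.127.255) does not contain 126.98.211.158
  126.96.128.0/17 (126.96.128.0 - 126.96.255.255) does not contain 126.98.211.158
Longest matching prefix is /16 -> next hop WAN-GW.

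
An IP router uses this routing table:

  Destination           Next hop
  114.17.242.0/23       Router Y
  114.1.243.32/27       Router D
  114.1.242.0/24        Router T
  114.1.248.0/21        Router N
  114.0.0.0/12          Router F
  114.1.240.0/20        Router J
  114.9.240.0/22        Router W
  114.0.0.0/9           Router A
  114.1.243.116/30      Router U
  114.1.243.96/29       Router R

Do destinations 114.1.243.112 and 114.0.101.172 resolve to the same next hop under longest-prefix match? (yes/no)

no

114.1.243.112: longest match 114.1.240.0/20 -> Router J
114.0.101.172: longest match 114.0.0.0/12 -> Router F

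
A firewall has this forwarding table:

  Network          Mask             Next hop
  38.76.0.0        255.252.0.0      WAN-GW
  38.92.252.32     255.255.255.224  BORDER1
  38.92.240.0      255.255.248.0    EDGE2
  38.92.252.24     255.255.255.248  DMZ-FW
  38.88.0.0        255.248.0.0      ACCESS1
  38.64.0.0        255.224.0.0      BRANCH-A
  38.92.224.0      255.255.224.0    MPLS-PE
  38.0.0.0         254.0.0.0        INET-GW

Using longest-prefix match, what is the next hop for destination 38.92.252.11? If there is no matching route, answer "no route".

MPLS-PE

Routes whose prefix contains 38.92.252.11:
  38.0.0.0/7 (38.0.0.0 - 39.255.255.255) -> INET-GW
  38.64.0.0/11 (38.64.0.0 - 38.95.255.255) -> BRANCH-A
  38.88.0.0/13 (38.88.0.0 - 38.95.255.255) -> ACCESS1
  38.92.224.0/19 (38.92.224.0 - 38.92.255.255) -> MPLS-PE
More-specific entries that do NOT match:
  38.92.252.24/29 (38.92.252.24 - 38.92.252.31) does not contain 38.92.252.11
  38.92.252.32/27 (38.92.252.32 - 38.92.252.63) does not contain 38.92.252.11
  38.92.240.0/21 (38.92.240.0 - 38.92.247.255) does not contain 38.92.252.11
Longest matching prefix is /19 -> next hop MPLS-PE.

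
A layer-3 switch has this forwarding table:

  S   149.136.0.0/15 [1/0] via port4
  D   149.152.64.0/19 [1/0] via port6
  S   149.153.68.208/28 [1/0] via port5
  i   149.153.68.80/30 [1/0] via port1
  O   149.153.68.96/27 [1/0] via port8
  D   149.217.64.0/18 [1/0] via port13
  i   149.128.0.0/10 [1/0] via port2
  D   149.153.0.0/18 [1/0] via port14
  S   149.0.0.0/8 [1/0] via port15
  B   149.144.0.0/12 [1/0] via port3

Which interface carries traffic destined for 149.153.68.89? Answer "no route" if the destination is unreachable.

port3

Routes whose prefix contains 149.153.68.89:
  149.0.0.0/8 (149.0.0.0 - 149.255.255.255) -> port15
  149.128.0.0/10 (149.128.0.0 - 149.191.255.255) -> port2
  149.144.0.0/12 (149.144.0.0 - 149.159.255.255) -> port3
More-specific entries that do NOT match:
  149.153.68.80/30 (149.153.68.80 - 149.153.68.83) does not contain 149.153.68.89
  149.153.68.208/28 (149.153.68.208 - 149.153.68.223) does not contain 149.153.68.89
  149.153.68.96/27 (149.153.68.96 - 149.153.68.127) does not contain 149.153.68.89
  149.152.64.0/19 (149.152.64.0 - 149.152.95.255) does not contain 149.153.68.89
  149.217.64.0/18 (149.217.64.0 - 149.217.127.255) does not contain 149.153.68.89
  149.153.0.0/18 (149.153.0.0 - 149.153.63.255) does not contain 149.153.68.89
  149.136.0.0/15 (149.136.0.0 - 149.137.255.255) does not contain 149.153.68.89
Longest matching prefix is /12 -> interface port3.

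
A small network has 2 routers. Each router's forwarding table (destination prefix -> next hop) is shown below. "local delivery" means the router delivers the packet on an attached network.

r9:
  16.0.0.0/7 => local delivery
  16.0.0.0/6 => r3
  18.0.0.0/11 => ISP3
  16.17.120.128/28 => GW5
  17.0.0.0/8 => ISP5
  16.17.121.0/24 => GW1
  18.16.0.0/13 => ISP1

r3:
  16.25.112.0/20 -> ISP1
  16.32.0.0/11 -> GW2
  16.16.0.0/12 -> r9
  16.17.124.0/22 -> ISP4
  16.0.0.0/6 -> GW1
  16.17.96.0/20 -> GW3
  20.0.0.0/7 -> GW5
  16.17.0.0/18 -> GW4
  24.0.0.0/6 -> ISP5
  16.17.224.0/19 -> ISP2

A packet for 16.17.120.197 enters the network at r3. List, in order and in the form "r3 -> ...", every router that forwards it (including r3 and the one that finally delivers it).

At r3: longest match for 16.17.120.197 is 16.16.0.0/12 -> r9
At r9: longest match for 16.17.120.197 is 16.0.0.0/7 -> local delivery

r3 -> r9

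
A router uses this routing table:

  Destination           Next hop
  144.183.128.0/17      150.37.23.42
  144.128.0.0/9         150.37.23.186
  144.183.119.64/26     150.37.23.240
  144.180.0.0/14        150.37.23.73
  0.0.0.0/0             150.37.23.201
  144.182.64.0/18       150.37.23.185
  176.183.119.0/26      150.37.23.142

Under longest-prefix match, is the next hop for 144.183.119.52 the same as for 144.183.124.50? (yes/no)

144.183.119.52: longest match 144.180.0.0/14 -> 150.37.23.73
144.183.124.50: longest match 144.180.0.0/14 -> 150.37.23.73

yes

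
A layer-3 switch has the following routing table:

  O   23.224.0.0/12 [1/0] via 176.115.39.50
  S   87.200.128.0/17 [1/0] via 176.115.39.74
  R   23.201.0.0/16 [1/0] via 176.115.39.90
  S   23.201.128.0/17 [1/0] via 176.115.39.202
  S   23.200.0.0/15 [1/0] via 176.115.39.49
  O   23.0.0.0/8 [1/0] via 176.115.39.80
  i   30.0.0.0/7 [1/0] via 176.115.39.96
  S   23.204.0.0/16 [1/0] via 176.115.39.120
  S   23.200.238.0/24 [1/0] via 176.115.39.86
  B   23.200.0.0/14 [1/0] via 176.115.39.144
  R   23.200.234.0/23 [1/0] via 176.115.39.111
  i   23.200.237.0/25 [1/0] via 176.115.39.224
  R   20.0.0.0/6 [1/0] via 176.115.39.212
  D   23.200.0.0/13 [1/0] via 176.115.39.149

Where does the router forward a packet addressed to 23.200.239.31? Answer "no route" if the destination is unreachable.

176.115.39.49

Routes whose prefix contains 23.200.239.31:
  20.0.0.0/6 (20.0.0.0 - 23.255.255.255) -> 176.115.39.212
  23.0.0.0/8 (23.0.0.0 - 23.255.255.255) -> 176.115.39.80
  23.200.0.0/13 (23.200.0.0 - 23.207.255.255) -> 176.115.39.149
  23.200.0.0/14 (23.200.0.0 - 23.203.255.255) -> 176.115.39.144
  23.200.0.0/15 (23.200.0.0 - 23.201.255.255) -> 176.115.39.49
More-specific entries that do NOT match:
  23.200.237.0/25 (23.200.237.0 - 23.200.237.127) does not contain 23.200.239.31
  23.200.238.0/24 (23.200.238.0 - 23.200.238.255) does not contain 23.200.239.31
  23.200.234.0/23 (23.200.234.0 - 23.200.235.255) does not contain 23.200.239.31
  87.200.128.0/17 (87.200.128.0 - 87.200.255.255) does not contain 23.200.239.31
  23.201.128.0/17 (23.201.128.0 - 23.201.255.255) does not contain 23.200.239.31
  23.201.0.0/16 (23.201.0.0 - 23.201.255.255) does not contain 23.200.239.31
  23.204.0.0/16 (23.204.0.0 - 23.204.255.255) does not contain 23.200.239.31
Longest matching prefix is /15 -> next hop 176.115.39.49.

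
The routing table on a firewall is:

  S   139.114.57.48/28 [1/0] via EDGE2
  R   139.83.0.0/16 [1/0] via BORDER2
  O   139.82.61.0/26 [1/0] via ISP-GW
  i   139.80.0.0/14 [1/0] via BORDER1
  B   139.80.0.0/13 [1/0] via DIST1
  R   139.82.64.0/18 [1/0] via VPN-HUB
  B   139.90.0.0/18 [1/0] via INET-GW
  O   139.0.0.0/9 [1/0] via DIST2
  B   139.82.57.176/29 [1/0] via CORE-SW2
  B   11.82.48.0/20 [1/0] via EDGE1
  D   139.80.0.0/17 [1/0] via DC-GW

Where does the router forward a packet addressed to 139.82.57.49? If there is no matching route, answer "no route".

BORDER1

Routes whose prefix contains 139.82.57.49:
  139.0.0.0/9 (139.0.0.0 - 139.127.255.255) -> DIST2
  139.80.0.0/13 (139.80.0.0 - 139.87.255.255) -> DIST1
  139.80.0.0/14 (139.80.0.0 - 139.83.255.255) -> BORDER1
More-specific entries that do NOT match:
  139.82.57.176/29 (139.82.57.176 - 139.82.57.183) does not contain 139.82.57.49
  139.114.57.48/28 (139.114.57.48 - 139.114.57.63) does not contain 139.82.57.49
  139.82.61.0/26 (139.82.61.0 - 139.82.61.63) does not contain 139.82.57.49
  11.82.48.0/20 (11.82.48.0 - 11.82.63.255) does not contain 139.82.57.49
  139.82.64.0/18 (139.82.64.0 - 139.82.127.255) does not contain 139.82.57.49
  139.90.0.0/18 (139.90.0.0 - 139.90.63.255) does not contain 139.82.57.49
  139.80.0.0/17 (139.80.0.0 - 139.80.127.255) does not contain 139.82.57.49
  139.83.0.0/16 (139.83.0.0 - 139.83.255.255) does not contain 139.82.57.49
Longest matching prefix is /14 -> next hop BORDER1.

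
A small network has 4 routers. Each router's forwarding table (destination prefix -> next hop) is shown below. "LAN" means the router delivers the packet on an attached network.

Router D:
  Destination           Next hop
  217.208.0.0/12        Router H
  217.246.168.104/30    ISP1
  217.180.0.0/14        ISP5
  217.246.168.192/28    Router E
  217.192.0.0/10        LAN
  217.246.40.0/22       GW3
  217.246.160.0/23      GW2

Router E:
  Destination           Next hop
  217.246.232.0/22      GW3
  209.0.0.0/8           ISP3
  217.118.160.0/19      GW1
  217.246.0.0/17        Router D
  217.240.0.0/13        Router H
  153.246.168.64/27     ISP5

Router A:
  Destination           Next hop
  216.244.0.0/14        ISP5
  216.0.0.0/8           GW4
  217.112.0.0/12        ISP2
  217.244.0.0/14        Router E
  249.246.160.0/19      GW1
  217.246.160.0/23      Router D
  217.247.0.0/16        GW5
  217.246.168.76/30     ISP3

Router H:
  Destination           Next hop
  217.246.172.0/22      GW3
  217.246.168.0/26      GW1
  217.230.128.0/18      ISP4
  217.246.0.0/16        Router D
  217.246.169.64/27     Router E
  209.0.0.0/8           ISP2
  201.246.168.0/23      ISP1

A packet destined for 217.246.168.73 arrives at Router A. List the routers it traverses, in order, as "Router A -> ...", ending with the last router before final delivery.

At Router A: longest match for 217.246.168.73 is 217.244.0.0/14 -> Router E
At Router E: longest match for 217.246.168.73 is 217.240.0.0/13 -> Router H
At Router H: longest match for 217.246.168.73 is 217.246.0.0/16 -> Router D
At Router D: longest match for 217.246.168.73 is 217.192.0.0/10 -> LAN

Router A -> Router E -> Router H -> Router D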